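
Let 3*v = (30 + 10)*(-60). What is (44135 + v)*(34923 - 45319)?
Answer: -450510660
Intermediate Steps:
v = -800 (v = ((30 + 10)*(-60))/3 = (40*(-60))/3 = (⅓)*(-2400) = -800)
(44135 + v)*(34923 - 45319) = (44135 - 800)*(34923 - 45319) = 43335*(-10396) = -450510660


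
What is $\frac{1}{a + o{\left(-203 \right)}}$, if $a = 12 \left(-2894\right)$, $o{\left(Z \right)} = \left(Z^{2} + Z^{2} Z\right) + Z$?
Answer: $- \frac{1}{8359149} \approx -1.1963 \cdot 10^{-7}$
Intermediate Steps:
$o{\left(Z \right)} = Z + Z^{2} + Z^{3}$ ($o{\left(Z \right)} = \left(Z^{2} + Z^{3}\right) + Z = Z + Z^{2} + Z^{3}$)
$a = -34728$
$\frac{1}{a + o{\left(-203 \right)}} = \frac{1}{-34728 - 203 \left(1 - 203 + \left(-203\right)^{2}\right)} = \frac{1}{-34728 - 203 \left(1 - 203 + 41209\right)} = \frac{1}{-34728 - 8324421} = \frac{1}{-8359149} = - \frac{1}{8359149}$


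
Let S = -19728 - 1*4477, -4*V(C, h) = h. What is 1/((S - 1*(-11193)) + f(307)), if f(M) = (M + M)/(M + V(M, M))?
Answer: -3/39028 ≈ -7.6868e-5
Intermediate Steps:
V(C, h) = -h/4
S = -24205 (S = -19728 - 4477 = -24205)
f(M) = 8/3 (f(M) = (M + M)/(M - M/4) = (2*M)/((3*M/4)) = (2*M)*(4/(3*M)) = 8/3)
1/((S - 1*(-11193)) + f(307)) = 1/((-24205 - 1*(-11193)) + 8/3) = 1/((-24205 + 11193) + 8/3) = 1/(-13012 + 8/3) = 1/(-39028/3) = -3/39028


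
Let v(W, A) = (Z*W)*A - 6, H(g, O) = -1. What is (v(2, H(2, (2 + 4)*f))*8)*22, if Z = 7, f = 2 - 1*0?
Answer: -3520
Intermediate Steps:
f = 2 (f = 2 + 0 = 2)
v(W, A) = -6 + 7*A*W (v(W, A) = (7*W)*A - 6 = 7*A*W - 6 = -6 + 7*A*W)
(v(2, H(2, (2 + 4)*f))*8)*22 = ((-6 + 7*(-1)*2)*8)*22 = ((-6 - 14)*8)*22 = -20*8*22 = -160*22 = -3520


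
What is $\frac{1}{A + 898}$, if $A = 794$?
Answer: $\frac{1}{1692} \approx 0.00059102$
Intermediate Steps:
$\frac{1}{A + 898} = \frac{1}{794 + 898} = \frac{1}{1692}$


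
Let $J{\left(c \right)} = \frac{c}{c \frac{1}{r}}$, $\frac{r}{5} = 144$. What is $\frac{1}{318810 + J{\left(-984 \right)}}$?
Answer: $\frac{1}{319530} \approx 3.1296 \cdot 10^{-6}$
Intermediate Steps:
$r = 720$ ($r = 5 \cdot 144 = 720$)
$J{\left(c \right)} = 720$ ($J{\left(c \right)} = \frac{c}{c \frac{1}{720}} = \frac{c}{\frac{1}{720} c} = c \frac{720}{c} = 720$)
$\frac{1}{318810 + J{\left(-984 \right)}} = \frac{1}{318810 + 720} = \frac{1}{319530}$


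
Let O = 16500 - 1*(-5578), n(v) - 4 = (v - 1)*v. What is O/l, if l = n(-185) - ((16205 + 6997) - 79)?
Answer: 3154/1613 ≈ 1.9554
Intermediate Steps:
n(v) = 4 + v*(-1 + v) (n(v) = 4 + (v - 1)*v = 4 + (-1 + v)*v = 4 + v*(-1 + v))
O = 22078 (O = 16500 + 5578 = 22078)
l = 11291 (l = (4 + (-185)² - 1*(-185)) - ((16205 + 6997) - 79) = (4 + 34225 + 185) - (23202 - 79) = 34414 - 1*23123 = 34414 - 23123 = 11291)
O/l = 22078/11291 = 22078*(1/11291) = 3154/1613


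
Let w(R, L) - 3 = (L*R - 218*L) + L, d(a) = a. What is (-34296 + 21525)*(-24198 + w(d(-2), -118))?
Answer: -21033837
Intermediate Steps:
w(R, L) = 3 - 217*L + L*R (w(R, L) = 3 + ((L*R - 218*L) + L) = 3 + ((-218*L + L*R) + L) = 3 + (-217*L + L*R) = 3 - 217*L + L*R)
(-34296 + 21525)*(-24198 + w(d(-2), -118)) = (-34296 + 21525)*(-24198 + (3 - 217*(-118) - 118*(-2))) = -12771*(-24198 + (3 + 25606 + 236)) = -12771*(-24198 + 25845) = -12771*1647 = -21033837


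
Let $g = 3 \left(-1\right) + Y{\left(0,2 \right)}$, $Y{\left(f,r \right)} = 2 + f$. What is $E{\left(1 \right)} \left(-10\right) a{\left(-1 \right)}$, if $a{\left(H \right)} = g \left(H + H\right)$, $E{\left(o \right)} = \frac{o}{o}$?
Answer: $-20$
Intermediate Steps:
$E{\left(o \right)} = 1$
$g = -1$ ($g = 3 \left(-1\right) + \left(2 + 0\right) = -3 + 2 = -1$)
$a{\left(H \right)} = - 2 H$ ($a{\left(H \right)} = - (H + H) = - 2 H$)
$E{\left(1 \right)} \left(-10\right) a{\left(-1 \right)} = 1 \left(-10\right) \left(\left(-2\right) \left(-1\right)\right) = \left(-10\right) 2 = -20$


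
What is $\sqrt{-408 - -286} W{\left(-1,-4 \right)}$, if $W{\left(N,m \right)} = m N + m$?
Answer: $0$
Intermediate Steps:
$W{\left(N,m \right)} = m + N m$ ($W{\left(N,m \right)} = N m + m = m + N m$)
$\sqrt{-408 - -286} W{\left(-1,-4 \right)} = \sqrt{-408 - -286} \left(- 4 \left(1 - 1\right)\right) = \sqrt{-408 + 286} \left(\left(-4\right) 0\right) = \sqrt{-122} \cdot 0 = i \sqrt{122} \cdot 0 = 0$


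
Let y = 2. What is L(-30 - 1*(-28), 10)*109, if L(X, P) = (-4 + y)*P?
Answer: -2180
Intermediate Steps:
L(X, P) = -2*P (L(X, P) = (-4 + 2)*P = -2*P)
L(-30 - 1*(-28), 10)*109 = -2*10*109 = -20*109 = -2180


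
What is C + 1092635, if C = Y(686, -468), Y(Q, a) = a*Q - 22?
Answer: 771565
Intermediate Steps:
Y(Q, a) = -22 + Q*a (Y(Q, a) = Q*a - 22 = -22 + Q*a)
C = -321070 (C = -22 + 686*(-468) = -22 - 321048 = -321070)
C + 1092635 = -321070 + 1092635 = 771565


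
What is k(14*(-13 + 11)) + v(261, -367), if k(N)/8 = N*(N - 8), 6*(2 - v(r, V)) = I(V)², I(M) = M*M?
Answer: -18141078325/6 ≈ -3.0235e+9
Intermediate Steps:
I(M) = M²
v(r, V) = 2 - V⁴/6
k(N) = 8*N*(-8 + N) (k(N) = 8*(N*(N - 8)) = 8*(N*(-8 + N)) = 8*N*(-8 + N))
k(14*(-13 + 11)) + v(261, -367) = 8*(14*(-13 + 11))*(-8 + 14*(-13 + 11)) + (2 - ⅙*(-367)⁴) = 8*(14*(-2))*(-8 + 14*(-2)) + (2 - ⅙*18141126721) = 8*(-28)*(-8 - 28) + (2 - 18141126721/6) = 8*(-28)*(-36) - 18141126709/6 = 8064 - 18141126709/6 = -18141078325/6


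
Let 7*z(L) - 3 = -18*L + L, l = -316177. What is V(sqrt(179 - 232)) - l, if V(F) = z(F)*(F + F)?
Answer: 2215041/7 + 6*I*sqrt(53)/7 ≈ 3.1643e+5 + 6.2401*I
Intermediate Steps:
z(L) = 3/7 - 17*L/7 (z(L) = 3/7 + (-18*L + L)/7 = 3/7 + (-17*L)/7 = 3/7 - 17*L/7)
V(F) = 2*F*(3/7 - 17*F/7) (V(F) = (3/7 - 17*F/7)*(F + F) = (3/7 - 17*F/7)*(2*F) = 2*F*(3/7 - 17*F/7))
V(sqrt(179 - 232)) - l = 2*sqrt(179 - 232)*(3 - 17*sqrt(179 - 232))/7 - 1*(-316177) = 2*sqrt(-53)*(3 - 17*I*sqrt(53))/7 + 316177 = 2*(I*sqrt(53))*(3 - 17*I*sqrt(53))/7 + 316177 = 2*I*sqrt(53)*(3 - 17*I*sqrt(53))/7 + 316177 = 316177 + 2*I*sqrt(53)*(3 - 17*I*sqrt(53))/7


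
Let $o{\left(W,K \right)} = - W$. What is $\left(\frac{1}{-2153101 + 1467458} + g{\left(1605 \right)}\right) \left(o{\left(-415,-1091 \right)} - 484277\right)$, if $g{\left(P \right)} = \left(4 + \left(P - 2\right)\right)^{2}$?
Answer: $- \frac{856744482522704572}{685643} \approx -1.2495 \cdot 10^{12}$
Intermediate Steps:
$g{\left(P \right)} = \left(2 + P\right)^{2}$ ($g{\left(P \right)} = \left(4 + \left(P - 2\right)\right)^{2} = \left(4 + \left(-2 + P\right)\right)^{2} = \left(2 + P\right)^{2}$)
$\left(\frac{1}{-2153101 + 1467458} + g{\left(1605 \right)}\right) \left(o{\left(-415,-1091 \right)} - 484277\right) = \left(\frac{1}{-2153101 + 1467458} + \left(2 + 1605\right)^{2}\right) \left(\left(-1\right) \left(-415\right) - 484277\right) = \left(\frac{1}{-685643} + 1607^{2}\right) \left(415 - 484277\right) = \left(- \frac{1}{685643} + 2582449\right) \left(-483862\right) = \frac{1770638079706}{685643} \left(-483862\right) = - \frac{856744482522704572}{685643}$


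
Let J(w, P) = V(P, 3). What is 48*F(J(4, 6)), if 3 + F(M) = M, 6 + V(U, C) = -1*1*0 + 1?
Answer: -384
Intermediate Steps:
V(U, C) = -5 (V(U, C) = -6 + (-1*1*0 + 1) = -6 + (-1*0 + 1) = -6 + (0 + 1) = -6 + 1 = -5)
J(w, P) = -5
F(M) = -3 + M
48*F(J(4, 6)) = 48*(-3 - 5) = 48*(-8) = -384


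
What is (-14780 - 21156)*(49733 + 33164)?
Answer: -2978986592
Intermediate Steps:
(-14780 - 21156)*(49733 + 33164) = -35936*82897 = -2978986592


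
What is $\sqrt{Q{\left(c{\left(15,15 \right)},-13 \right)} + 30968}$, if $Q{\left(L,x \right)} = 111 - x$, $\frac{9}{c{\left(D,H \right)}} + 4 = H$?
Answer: $2 \sqrt{7773} \approx 176.33$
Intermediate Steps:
$c{\left(D,H \right)} = \frac{9}{-4 + H}$
$\sqrt{Q{\left(c{\left(15,15 \right)},-13 \right)} + 30968} = \sqrt{\left(111 - -13\right) + 30968} = \sqrt{\left(111 + 13\right) + 30968} = \sqrt{124 + 30968} = \sqrt{31092} = 2 \sqrt{7773}$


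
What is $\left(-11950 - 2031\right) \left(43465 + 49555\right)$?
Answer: $-1300512620$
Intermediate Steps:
$\left(-11950 - 2031\right) \left(43465 + 49555\right) = \left(-13981\right) 93020 = -1300512620$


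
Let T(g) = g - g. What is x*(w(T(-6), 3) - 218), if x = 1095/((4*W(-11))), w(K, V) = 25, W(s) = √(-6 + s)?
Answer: 211335*I*√17/68 ≈ 12814.0*I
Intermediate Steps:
T(g) = 0
x = -1095*I*√17/68 (x = 1095/((4*√(-6 - 11))) = 1095/((4*√(-17))) = 1095/((4*(I*√17))) = 1095/((4*I*√17)) = 1095*(-I*√17/68) = -1095*I*√17/68 ≈ -66.394*I)
x*(w(T(-6), 3) - 218) = (-1095*I*√17/68)*(25 - 218) = -1095*I*√17/68*(-193) = 211335*I*√17/68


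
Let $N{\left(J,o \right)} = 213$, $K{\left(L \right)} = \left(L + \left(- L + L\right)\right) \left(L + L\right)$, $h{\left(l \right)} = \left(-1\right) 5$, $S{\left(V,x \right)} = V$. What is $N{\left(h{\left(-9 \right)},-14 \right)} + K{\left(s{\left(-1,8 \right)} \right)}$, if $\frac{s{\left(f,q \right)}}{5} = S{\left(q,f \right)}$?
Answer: $3413$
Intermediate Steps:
$h{\left(l \right)} = -5$
$s{\left(f,q \right)} = 5 q$
$K{\left(L \right)} = 2 L^{2}$ ($K{\left(L \right)} = \left(L + 0\right) 2 L = L 2 L = 2 L^{2}$)
$N{\left(h{\left(-9 \right)},-14 \right)} + K{\left(s{\left(-1,8 \right)} \right)} = 213 + 2 \left(5 \cdot 8\right)^{2} = 213 + 2 \cdot 40^{2} = 213 + 2 \cdot 1600 = 213 + 3200 = 3413$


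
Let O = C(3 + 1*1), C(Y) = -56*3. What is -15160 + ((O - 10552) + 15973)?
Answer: -9907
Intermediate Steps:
C(Y) = -168
O = -168
-15160 + ((O - 10552) + 15973) = -15160 + ((-168 - 10552) + 15973) = -15160 + (-10720 + 15973) = -15160 + 5253 = -9907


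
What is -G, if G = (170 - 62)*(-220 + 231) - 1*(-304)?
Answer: -1492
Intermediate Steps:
G = 1492 (G = 108*11 + 304 = 1188 + 304 = 1492)
-G = -1*1492 = -1492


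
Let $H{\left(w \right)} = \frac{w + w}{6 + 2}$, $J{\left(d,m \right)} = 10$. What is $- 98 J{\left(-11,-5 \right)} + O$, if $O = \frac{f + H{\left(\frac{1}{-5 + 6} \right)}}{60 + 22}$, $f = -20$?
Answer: $- \frac{321519}{328} \approx -980.24$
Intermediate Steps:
$H{\left(w \right)} = \frac{w}{4}$ ($H{\left(w \right)} = \frac{2 w}{8} = 2 w \frac{1}{8} = \frac{w}{4}$)
$O = - \frac{79}{328}$ ($O = \frac{-20 + \frac{1}{4 \left(-5 + 6\right)}}{60 + 22} = \frac{-20 + \frac{1}{4 \cdot 1}}{82} = \left(-20 + \frac{1}{4} \cdot 1\right) \frac{1}{82} = \left(-20 + \frac{1}{4}\right) \frac{1}{82} = \left(- \frac{79}{4}\right) \frac{1}{82} = - \frac{79}{328} \approx -0.24085$)
$- 98 J{\left(-11,-5 \right)} + O = \left(-98\right) 10 - \frac{79}{328} = -980 - \frac{79}{328} = - \frac{321519}{328}$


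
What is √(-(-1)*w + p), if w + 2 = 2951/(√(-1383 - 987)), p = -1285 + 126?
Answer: √(-6521220900 - 6993870*I*√2370)/2370 ≈ 0.8892 - 34.085*I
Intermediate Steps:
p = -1159
w = -2 - 2951*I*√2370/2370 (w = -2 + 2951/(√(-1383 - 987)) = -2 + 2951/(√(-2370)) = -2 + 2951/((I*√2370)) = -2 + 2951*(-I*√2370/2370) = -2 - 2951*I*√2370/2370 ≈ -2.0 - 60.617*I)
√(-(-1)*w + p) = √(-(-1)*(-2 - 2951*I*√2370/2370) - 1159) = √(-(2 + 2951*I*√2370/2370) - 1159) = √((-2 - 2951*I*√2370/2370) - 1159) = √(-1161 - 2951*I*√2370/2370)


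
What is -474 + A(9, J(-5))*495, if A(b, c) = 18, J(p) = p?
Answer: 8436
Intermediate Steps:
-474 + A(9, J(-5))*495 = -474 + 18*495 = -474 + 8910 = 8436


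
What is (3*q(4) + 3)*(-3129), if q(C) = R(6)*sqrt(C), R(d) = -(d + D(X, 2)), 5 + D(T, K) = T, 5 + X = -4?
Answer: -159579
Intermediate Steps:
X = -9 (X = -5 - 4 = -9)
D(T, K) = -5 + T
R(d) = 14 - d (R(d) = -(d + (-5 - 9)) = -(d - 14) = -(-14 + d) = 14 - d)
q(C) = 8*sqrt(C) (q(C) = (14 - 1*6)*sqrt(C) = (14 - 6)*sqrt(C) = 8*sqrt(C))
(3*q(4) + 3)*(-3129) = (3*(8*sqrt(4)) + 3)*(-3129) = (3*(8*2) + 3)*(-3129) = (3*16 + 3)*(-3129) = (48 + 3)*(-3129) = 51*(-3129) = -159579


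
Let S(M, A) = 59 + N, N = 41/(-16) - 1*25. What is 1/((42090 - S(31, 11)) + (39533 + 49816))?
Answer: 16/2102521 ≈ 7.6099e-6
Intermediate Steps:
N = -441/16 (N = 41*(-1/16) - 25 = -41/16 - 25 = -441/16 ≈ -27.563)
S(M, A) = 503/16 (S(M, A) = 59 - 441/16 = 503/16)
1/((42090 - S(31, 11)) + (39533 + 49816)) = 1/((42090 - 1*503/16) + (39533 + 49816)) = 1/((42090 - 503/16) + 89349) = 1/(672937/16 + 89349) = 1/(2102521/16) = 16/2102521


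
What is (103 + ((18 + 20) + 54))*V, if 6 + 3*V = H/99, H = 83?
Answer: -33215/99 ≈ -335.50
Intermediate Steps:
V = -511/297 (V = -2 + (83/99)/3 = -2 + (83*(1/99))/3 = -2 + (1/3)*(83/99) = -2 + 83/297 = -511/297 ≈ -1.7205)
(103 + ((18 + 20) + 54))*V = (103 + ((18 + 20) + 54))*(-511/297) = (103 + (38 + 54))*(-511/297) = (103 + 92)*(-511/297) = 195*(-511/297) = -33215/99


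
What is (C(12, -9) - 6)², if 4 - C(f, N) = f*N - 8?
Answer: 12996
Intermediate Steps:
C(f, N) = 12 - N*f (C(f, N) = 4 - (f*N - 8) = 4 - (N*f - 8) = 4 - (-8 + N*f) = 4 + (8 - N*f) = 12 - N*f)
(C(12, -9) - 6)² = ((12 - 1*(-9)*12) - 6)² = ((12 + 108) - 6)² = (120 - 6)² = 114² = 12996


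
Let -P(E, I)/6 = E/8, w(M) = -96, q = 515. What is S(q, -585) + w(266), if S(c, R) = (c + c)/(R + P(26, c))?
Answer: -118124/1209 ≈ -97.704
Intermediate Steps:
P(E, I) = -3*E/4 (P(E, I) = -6*E/8 = -3*E/4)
S(c, R) = 2*c/(-39/2 + R) (S(c, R) = (c + c)/(R - ¾*26) = (2*c)/(R - 39/2) = (2*c)/(-39/2 + R) = 2*c/(-39/2 + R))
S(q, -585) + w(266) = 4*515/(-39 + 2*(-585)) - 96 = 4*515/(-39 - 1170) - 96 = 4*515/(-1209) - 96 = 4*515*(-1/1209) - 96 = -2060/1209 - 96 = -118124/1209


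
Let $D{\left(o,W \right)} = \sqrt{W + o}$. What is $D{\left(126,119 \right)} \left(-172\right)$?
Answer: $- 1204 \sqrt{5} \approx -2692.2$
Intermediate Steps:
$D{\left(126,119 \right)} \left(-172\right) = \sqrt{119 + 126} \left(-172\right) = \sqrt{245} \left(-172\right) = 7 \sqrt{5} \left(-172\right) = - 1204 \sqrt{5}$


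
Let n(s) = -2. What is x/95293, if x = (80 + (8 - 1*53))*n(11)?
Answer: -70/95293 ≈ -0.00073458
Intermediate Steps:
x = -70 (x = (80 + (8 - 1*53))*(-2) = (80 + (8 - 53))*(-2) = (80 - 45)*(-2) = 35*(-2) = -70)
x/95293 = -70/95293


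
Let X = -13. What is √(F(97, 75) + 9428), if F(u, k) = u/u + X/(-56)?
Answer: √7392518/28 ≈ 97.104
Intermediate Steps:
F(u, k) = 69/56 (F(u, k) = u/u - 13/(-56) = 1 - 13*(-1/56) = 1 + 13/56 = 69/56)
√(F(97, 75) + 9428) = √(69/56 + 9428) = √(528037/56) = √7392518/28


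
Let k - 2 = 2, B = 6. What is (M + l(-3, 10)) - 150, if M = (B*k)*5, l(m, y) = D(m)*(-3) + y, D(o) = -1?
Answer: -17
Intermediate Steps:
l(m, y) = 3 + y (l(m, y) = -1*(-3) + y = 3 + y)
k = 4 (k = 2 + 2 = 4)
M = 120 (M = (6*4)*5 = 24*5 = 120)
(M + l(-3, 10)) - 150 = (120 + (3 + 10)) - 150 = (120 + 13) - 150 = 133 - 150 = -17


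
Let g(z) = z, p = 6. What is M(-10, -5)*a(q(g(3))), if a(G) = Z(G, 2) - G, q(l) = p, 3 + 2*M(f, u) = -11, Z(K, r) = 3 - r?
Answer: 35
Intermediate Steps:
M(f, u) = -7 (M(f, u) = -3/2 + (½)*(-11) = -3/2 - 11/2 = -7)
q(l) = 6
a(G) = 1 - G (a(G) = (3 - 1*2) - G = (3 - 2) - G = 1 - G)
M(-10, -5)*a(q(g(3))) = -7*(1 - 1*6) = -7*(1 - 6) = -7*(-5) = 35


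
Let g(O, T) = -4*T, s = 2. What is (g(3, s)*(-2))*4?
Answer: 64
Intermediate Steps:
(g(3, s)*(-2))*4 = (-4*2*(-2))*4 = -8*(-2)*4 = 16*4 = 64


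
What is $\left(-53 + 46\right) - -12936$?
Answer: $12929$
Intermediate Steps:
$\left(-53 + 46\right) - -12936 = -7 + 12936 = 12929$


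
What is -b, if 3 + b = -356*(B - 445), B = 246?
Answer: -70841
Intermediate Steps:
b = 70841 (b = -3 - 356*(246 - 445) = -3 - 356*(-199) = -3 + 70844 = 70841)
-b = -1*70841 = -70841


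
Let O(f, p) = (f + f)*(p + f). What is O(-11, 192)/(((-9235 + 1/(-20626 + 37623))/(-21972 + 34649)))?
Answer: 39000245389/7134877 ≈ 5466.1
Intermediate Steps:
O(f, p) = 2*f*(f + p) (O(f, p) = (2*f)*(f + p) = 2*f*(f + p))
O(-11, 192)/(((-9235 + 1/(-20626 + 37623))/(-21972 + 34649))) = (2*(-11)*(-11 + 192))/(((-9235 + 1/(-20626 + 37623))/(-21972 + 34649))) = (2*(-11)*181)/(((-9235 + 1/16997)/12677)) = -3982*12677/(-9235 + 1/16997) = -3982/((-156967294/16997*1/12677)) = -3982/(-156967294/215470969) = -3982*(-215470969/156967294) = 39000245389/7134877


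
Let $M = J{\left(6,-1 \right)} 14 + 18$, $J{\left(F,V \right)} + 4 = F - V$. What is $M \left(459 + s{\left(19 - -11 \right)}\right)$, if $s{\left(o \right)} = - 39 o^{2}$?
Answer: $-2078460$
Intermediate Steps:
$J{\left(F,V \right)} = -4 + F - V$ ($J{\left(F,V \right)} = -4 + \left(F - V\right) = -4 + F - V$)
$M = 60$ ($M = \left(-4 + 6 - -1\right) 14 + 18 = \left(-4 + 6 + 1\right) 14 + 18 = 3 \cdot 14 + 18 = 42 + 18 = 60$)
$M \left(459 + s{\left(19 - -11 \right)}\right) = 60 \left(459 - 39 \left(19 - -11\right)^{2}\right) = 60 \left(459 - 39 \left(19 + 11\right)^{2}\right) = 60 \left(459 - 39 \cdot 30^{2}\right) = 60 \left(459 - 35100\right) = 60 \left(-34641\right) = -2078460$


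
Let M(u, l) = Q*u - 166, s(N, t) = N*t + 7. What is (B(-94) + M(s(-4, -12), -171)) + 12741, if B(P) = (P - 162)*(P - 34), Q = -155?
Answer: 36818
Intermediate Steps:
s(N, t) = 7 + N*t
B(P) = (-162 + P)*(-34 + P)
M(u, l) = -166 - 155*u (M(u, l) = -155*u - 166 = -166 - 155*u)
(B(-94) + M(s(-4, -12), -171)) + 12741 = ((5508 + (-94)² - 196*(-94)) + (-166 - 155*(7 - 4*(-12)))) + 12741 = ((5508 + 8836 + 18424) + (-166 - 155*(7 + 48))) + 12741 = (32768 + (-166 - 155*55)) + 12741 = (32768 + (-166 - 8525)) + 12741 = (32768 - 8691) + 12741 = 24077 + 12741 = 36818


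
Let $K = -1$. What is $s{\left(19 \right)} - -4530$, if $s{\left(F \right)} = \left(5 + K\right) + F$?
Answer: $4553$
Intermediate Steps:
$s{\left(F \right)} = 4 + F$ ($s{\left(F \right)} = \left(5 - 1\right) + F = 4 + F$)
$s{\left(19 \right)} - -4530 = \left(4 + 19\right) - -4530 = 23 + 4530 = 4553$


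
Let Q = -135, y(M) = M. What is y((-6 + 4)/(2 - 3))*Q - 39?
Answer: -309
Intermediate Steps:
y((-6 + 4)/(2 - 3))*Q - 39 = ((-6 + 4)/(2 - 3))*(-135) - 39 = -2/(-1)*(-135) - 39 = -2*(-1)*(-135) - 39 = 2*(-135) - 39 = -270 - 39 = -309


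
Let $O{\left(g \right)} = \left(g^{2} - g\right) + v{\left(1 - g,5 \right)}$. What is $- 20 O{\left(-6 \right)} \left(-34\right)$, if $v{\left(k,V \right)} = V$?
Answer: $31960$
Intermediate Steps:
$O{\left(g \right)} = 5 + g^{2} - g$ ($O{\left(g \right)} = \left(g^{2} - g\right) + 5 = 5 + g^{2} - g$)
$- 20 O{\left(-6 \right)} \left(-34\right) = - 20 \left(5 + \left(-6\right)^{2} - -6\right) \left(-34\right) = - 20 \left(5 + 36 + 6\right) \left(-34\right) = \left(-20\right) 47 \left(-34\right) = \left(-940\right) \left(-34\right) = 31960$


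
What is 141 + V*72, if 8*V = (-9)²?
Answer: 870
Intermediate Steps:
V = 81/8 (V = (⅛)*(-9)² = (⅛)*81 = 81/8 ≈ 10.125)
141 + V*72 = 141 + (81/8)*72 = 141 + 729 = 870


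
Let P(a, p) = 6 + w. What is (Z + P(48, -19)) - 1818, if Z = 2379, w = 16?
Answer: 583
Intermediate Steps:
P(a, p) = 22 (P(a, p) = 6 + 16 = 22)
(Z + P(48, -19)) - 1818 = (2379 + 22) - 1818 = 2401 - 1818 = 583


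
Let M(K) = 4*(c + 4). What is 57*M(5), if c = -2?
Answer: 456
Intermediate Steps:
M(K) = 8 (M(K) = 4*(-2 + 4) = 4*2 = 8)
57*M(5) = 57*8 = 456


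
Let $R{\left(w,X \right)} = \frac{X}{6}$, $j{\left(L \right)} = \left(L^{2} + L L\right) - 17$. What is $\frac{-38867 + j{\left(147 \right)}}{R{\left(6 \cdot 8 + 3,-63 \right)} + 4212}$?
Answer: $\frac{8668}{8403} \approx 1.0315$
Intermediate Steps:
$j{\left(L \right)} = -17 + 2 L^{2}$ ($j{\left(L \right)} = \left(L^{2} + L^{2}\right) - 17 = 2 L^{2} - 17 = -17 + 2 L^{2}$)
$R{\left(w,X \right)} = \frac{X}{6}$ ($R{\left(w,X \right)} = X \frac{1}{6} = \frac{X}{6}$)
$\frac{-38867 + j{\left(147 \right)}}{R{\left(6 \cdot 8 + 3,-63 \right)} + 4212} = \frac{-38867 - \left(17 - 2 \cdot 147^{2}\right)}{\frac{1}{6} \left(-63\right) + 4212} = \frac{-38867 + \left(-17 + 2 \cdot 21609\right)}{- \frac{21}{2} + 4212} = \frac{-38867 + \left(-17 + 43218\right)}{\frac{8403}{2}} = \left(-38867 + 43201\right) \frac{2}{8403} = 4334 \cdot \frac{2}{8403} = \frac{8668}{8403}$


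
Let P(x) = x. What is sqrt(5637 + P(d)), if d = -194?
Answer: sqrt(5443) ≈ 73.777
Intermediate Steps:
sqrt(5637 + P(d)) = sqrt(5637 - 194) = sqrt(5443)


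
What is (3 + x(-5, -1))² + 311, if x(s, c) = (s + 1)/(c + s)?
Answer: 2920/9 ≈ 324.44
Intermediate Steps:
x(s, c) = (1 + s)/(c + s)
(3 + x(-5, -1))² + 311 = (3 + (1 - 5)/(-1 - 5))² + 311 = (3 - 4/(-6))² + 311 = (3 - ⅙*(-4))² + 311 = (3 + ⅔)² + 311 = (11/3)² + 311 = 121/9 + 311 = 2920/9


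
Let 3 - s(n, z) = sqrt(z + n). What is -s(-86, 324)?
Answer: -3 + sqrt(238) ≈ 12.427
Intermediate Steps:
s(n, z) = 3 - sqrt(n + z) (s(n, z) = 3 - sqrt(z + n) = 3 - sqrt(n + z))
-s(-86, 324) = -(3 - sqrt(-86 + 324)) = -(3 - sqrt(238)) = -3 + sqrt(238)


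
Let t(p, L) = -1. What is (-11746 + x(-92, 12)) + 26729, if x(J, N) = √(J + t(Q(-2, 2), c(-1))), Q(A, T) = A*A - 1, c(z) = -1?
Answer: 14983 + I*√93 ≈ 14983.0 + 9.6436*I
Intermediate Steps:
Q(A, T) = -1 + A² (Q(A, T) = A² - 1 = -1 + A²)
x(J, N) = √(-1 + J) (x(J, N) = √(J - 1) = √(-1 + J))
(-11746 + x(-92, 12)) + 26729 = (-11746 + √(-1 - 92)) + 26729 = (-11746 + √(-93)) + 26729 = (-11746 + I*√93) + 26729 = 14983 + I*√93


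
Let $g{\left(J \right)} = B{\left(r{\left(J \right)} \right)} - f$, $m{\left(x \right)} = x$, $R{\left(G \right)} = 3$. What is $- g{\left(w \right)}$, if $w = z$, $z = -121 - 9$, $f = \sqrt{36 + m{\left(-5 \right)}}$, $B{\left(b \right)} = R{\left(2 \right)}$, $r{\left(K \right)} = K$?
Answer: $-3 + \sqrt{31} \approx 2.5678$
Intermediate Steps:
$B{\left(b \right)} = 3$
$f = \sqrt{31}$ ($f = \sqrt{36 - 5} = \sqrt{31} \approx 5.5678$)
$z = -130$
$w = -130$
$g{\left(J \right)} = 3 - \sqrt{31}$
$- g{\left(w \right)} = - (3 - \sqrt{31}) = -3 + \sqrt{31}$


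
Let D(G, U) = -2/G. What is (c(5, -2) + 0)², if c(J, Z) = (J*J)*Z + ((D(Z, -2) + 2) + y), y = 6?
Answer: 1681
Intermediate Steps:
c(J, Z) = 8 - 2/Z + Z*J² (c(J, Z) = (J*J)*Z + ((-2/Z + 2) + 6) = J²*Z + ((2 - 2/Z) + 6) = Z*J² + (8 - 2/Z) = 8 - 2/Z + Z*J²)
(c(5, -2) + 0)² = ((8 - 2/(-2) - 2*5²) + 0)² = ((8 - 2*(-½) - 2*25) + 0)² = ((8 + 1 - 50) + 0)² = (-41 + 0)² = (-41)² = 1681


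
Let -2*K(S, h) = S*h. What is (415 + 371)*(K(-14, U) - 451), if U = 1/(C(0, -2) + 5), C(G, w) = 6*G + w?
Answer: -352652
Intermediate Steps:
C(G, w) = w + 6*G
U = ⅓ (U = 1/((-2 + 6*0) + 5) = 1/((-2 + 0) + 5) = 1/(-2 + 5) = 1/3 = ⅓ ≈ 0.33333)
K(S, h) = -S*h/2
(415 + 371)*(K(-14, U) - 451) = (415 + 371)*(-½*(-14)*⅓ - 451) = 786*(7/3 - 451) = 786*(-1346/3) = -352652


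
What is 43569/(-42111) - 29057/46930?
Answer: -363145833/219585470 ≈ -1.6538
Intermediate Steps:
43569/(-42111) - 29057/46930 = 43569*(-1/42111) - 29057*1/46930 = -4841/4679 - 29057/46930 = -363145833/219585470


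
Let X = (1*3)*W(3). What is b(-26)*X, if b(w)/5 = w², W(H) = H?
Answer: 30420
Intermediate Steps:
b(w) = 5*w²
X = 9 (X = (1*3)*3 = 3*3 = 9)
b(-26)*X = (5*(-26)²)*9 = (5*676)*9 = 3380*9 = 30420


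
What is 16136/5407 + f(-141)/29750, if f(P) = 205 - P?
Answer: 240958411/80429125 ≈ 2.9959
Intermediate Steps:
16136/5407 + f(-141)/29750 = 16136/5407 + (205 - 1*(-141))/29750 = 16136*(1/5407) + (205 + 141)*(1/29750) = 16136/5407 + 346*(1/29750) = 16136/5407 + 173/14875 = 240958411/80429125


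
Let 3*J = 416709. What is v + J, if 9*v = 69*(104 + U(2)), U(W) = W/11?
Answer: 1536719/11 ≈ 1.3970e+5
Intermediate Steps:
J = 138903 (J = (1/3)*416709 = 138903)
U(W) = W/11 (U(W) = W*(1/11) = W/11)
v = 8786/11 (v = (69*(104 + (1/11)*2))/9 = (69*(104 + 2/11))/9 = (69*(1146/11))/9 = (1/9)*(79074/11) = 8786/11 ≈ 798.73)
v + J = 8786/11 + 138903 = 1536719/11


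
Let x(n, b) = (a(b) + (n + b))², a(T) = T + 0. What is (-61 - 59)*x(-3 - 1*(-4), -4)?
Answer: -5880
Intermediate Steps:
a(T) = T
x(n, b) = (n + 2*b)² (x(n, b) = (b + (n + b))² = (b + (b + n))² = (n + 2*b)²)
(-61 - 59)*x(-3 - 1*(-4), -4) = (-61 - 59)*((-3 - 1*(-4)) + 2*(-4))² = -120*((-3 + 4) - 8)² = -120*(1 - 8)² = -120*(-7)² = -120*49 = -5880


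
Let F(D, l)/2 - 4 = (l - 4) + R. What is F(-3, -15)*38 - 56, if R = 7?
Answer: -664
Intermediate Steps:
F(D, l) = 14 + 2*l (F(D, l) = 8 + 2*((l - 4) + 7) = 8 + 2*((-4 + l) + 7) = 8 + 2*(3 + l) = 8 + (6 + 2*l) = 14 + 2*l)
F(-3, -15)*38 - 56 = (14 + 2*(-15))*38 - 56 = (14 - 30)*38 - 56 = -16*38 - 56 = -608 - 56 = -664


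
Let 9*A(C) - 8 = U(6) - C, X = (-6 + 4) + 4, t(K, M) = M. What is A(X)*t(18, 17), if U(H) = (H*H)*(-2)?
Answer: -374/3 ≈ -124.67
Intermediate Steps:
U(H) = -2*H² (U(H) = H²*(-2) = -2*H²)
X = 2 (X = -2 + 4 = 2)
A(C) = -64/9 - C/9 (A(C) = 8/9 + (-2*6² - C)/9 = 8/9 + (-2*36 - C)/9 = 8/9 + (-72 - C)/9 = 8/9 + (-8 - C/9) = -64/9 - C/9)
A(X)*t(18, 17) = (-64/9 - ⅑*2)*17 = (-64/9 - 2/9)*17 = -22/3*17 = -374/3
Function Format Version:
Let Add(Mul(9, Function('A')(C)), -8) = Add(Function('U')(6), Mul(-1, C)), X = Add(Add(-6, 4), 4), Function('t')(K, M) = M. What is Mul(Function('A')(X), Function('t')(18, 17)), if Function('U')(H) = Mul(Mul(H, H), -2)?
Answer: Rational(-374, 3) ≈ -124.67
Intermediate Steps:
Function('U')(H) = Mul(-2, Pow(H, 2)) (Function('U')(H) = Mul(Pow(H, 2), -2) = Mul(-2, Pow(H, 2)))
X = 2 (X = Add(-2, 4) = 2)
Function('A')(C) = Add(Rational(-64, 9), Mul(Rational(-1, 9), C)) (Function('A')(C) = Add(Rational(8, 9), Mul(Rational(1, 9), Add(Mul(-2, Pow(6, 2)), Mul(-1, C)))) = Add(Rational(8, 9), Mul(Rational(1, 9), Add(Mul(-2, 36), Mul(-1, C)))) = Add(Rational(8, 9), Mul(Rational(1, 9), Add(-72, Mul(-1, C)))) = Add(Rational(8, 9), Add(-8, Mul(Rational(-1, 9), C))) = Add(Rational(-64, 9), Mul(Rational(-1, 9), C)))
Mul(Function('A')(X), Function('t')(18, 17)) = Mul(Add(Rational(-64, 9), Mul(Rational(-1, 9), 2)), 17) = Mul(Add(Rational(-64, 9), Rational(-2, 9)), 17) = Mul(Rational(-22, 3), 17) = Rational(-374, 3)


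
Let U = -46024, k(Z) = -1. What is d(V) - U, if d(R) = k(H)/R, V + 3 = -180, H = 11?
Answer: 8422393/183 ≈ 46024.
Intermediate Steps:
V = -183 (V = -3 - 180 = -183)
d(R) = -1/R
d(V) - U = -1/(-183) - 1*(-46024) = -1*(-1/183) + 46024 = 1/183 + 46024 = 8422393/183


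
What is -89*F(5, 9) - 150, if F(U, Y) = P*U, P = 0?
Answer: -150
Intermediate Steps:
F(U, Y) = 0 (F(U, Y) = 0*U = 0)
-89*F(5, 9) - 150 = -89*0 - 150 = 0 - 150 = -150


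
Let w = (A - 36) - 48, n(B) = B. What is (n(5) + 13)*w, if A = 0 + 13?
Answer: -1278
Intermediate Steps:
A = 13
w = -71 (w = (13 - 36) - 48 = -23 - 48 = -71)
(n(5) + 13)*w = (5 + 13)*(-71) = 18*(-71) = -1278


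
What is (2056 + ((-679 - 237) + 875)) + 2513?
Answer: 4528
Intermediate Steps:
(2056 + ((-679 - 237) + 875)) + 2513 = (2056 + (-916 + 875)) + 2513 = (2056 - 41) + 2513 = 2015 + 2513 = 4528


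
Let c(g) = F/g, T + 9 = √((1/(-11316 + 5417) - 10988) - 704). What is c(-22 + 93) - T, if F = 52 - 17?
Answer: 674/71 - I*√406860571991/5899 ≈ 9.493 - 108.13*I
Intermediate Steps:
F = 35
T = -9 + I*√406860571991/5899 (T = -9 + √((1/(-11316 + 5417) - 10988) - 704) = -9 + √((1/(-5899) - 10988) - 704) = -9 + √((-1/5899 - 10988) - 704) = -9 + √(-64818213/5899 - 704) = -9 + √(-68971109/5899) = -9 + I*√406860571991/5899 ≈ -9.0 + 108.13*I)
c(g) = 35/g
c(-22 + 93) - T = 35/(-22 + 93) - (-9 + I*√406860571991/5899) = 35/71 + (9 - I*√406860571991/5899) = 674/71 - I*√406860571991/5899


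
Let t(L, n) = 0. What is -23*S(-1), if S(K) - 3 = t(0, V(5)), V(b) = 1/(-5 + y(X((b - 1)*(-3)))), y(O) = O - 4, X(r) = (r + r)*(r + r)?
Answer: -69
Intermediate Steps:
X(r) = 4*r**2 (X(r) = (2*r)*(2*r) = 4*r**2)
y(O) = -4 + O
V(b) = 1/(-9 + 4*(3 - 3*b)**2) (V(b) = 1/(-5 + (-4 + 4*((b - 1)*(-3))**2)) = 1/(-5 + (-4 + 4*((-1 + b)*(-3))**2)) = 1/(-5 + (-4 + 4*(3 - 3*b)**2)) = 1/(-9 + 4*(3 - 3*b)**2))
S(K) = 3 (S(K) = 3 + 0 = 3)
-23*S(-1) = -23*3 = -69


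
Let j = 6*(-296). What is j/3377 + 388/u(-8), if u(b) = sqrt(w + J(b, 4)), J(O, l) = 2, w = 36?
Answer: -1776/3377 + 194*sqrt(38)/19 ≈ 62.416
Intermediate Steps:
j = -1776
u(b) = sqrt(38) (u(b) = sqrt(36 + 2) = sqrt(38))
j/3377 + 388/u(-8) = -1776/3377 + 388/(sqrt(38)) = -1776*1/3377 + 388*(sqrt(38)/38) = -1776/3377 + 194*sqrt(38)/19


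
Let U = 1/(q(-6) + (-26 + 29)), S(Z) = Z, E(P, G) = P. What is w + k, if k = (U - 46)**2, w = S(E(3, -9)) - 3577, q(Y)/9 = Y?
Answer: -3787565/2601 ≈ -1456.2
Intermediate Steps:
q(Y) = 9*Y
U = -1/51 (U = 1/(9*(-6) + (-26 + 29)) = 1/(-54 + 3) = 1/(-51) = -1/51 ≈ -0.019608)
w = -3574 (w = 3 - 3577 = -3574)
k = 5508409/2601 (k = (-1/51 - 46)**2 = (-2347/51)**2 = 5508409/2601 ≈ 2117.8)
w + k = -3574 + 5508409/2601 = -3787565/2601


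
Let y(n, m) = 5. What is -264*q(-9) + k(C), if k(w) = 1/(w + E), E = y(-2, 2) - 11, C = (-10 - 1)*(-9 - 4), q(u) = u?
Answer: 325513/137 ≈ 2376.0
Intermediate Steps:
C = 143 (C = -11*(-13) = 143)
E = -6 (E = 5 - 11 = -6)
k(w) = 1/(-6 + w) (k(w) = 1/(w - 6) = 1/(-6 + w))
-264*q(-9) + k(C) = -264*(-9) + 1/(-6 + 143) = 2376 + 1/137 = 325513/137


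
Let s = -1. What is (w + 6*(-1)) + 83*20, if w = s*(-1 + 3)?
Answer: 1652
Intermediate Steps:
w = -2 (w = -(-1 + 3) = -1*2 = -2)
(w + 6*(-1)) + 83*20 = (-2 + 6*(-1)) + 83*20 = (-2 - 6) + 1660 = -8 + 1660 = 1652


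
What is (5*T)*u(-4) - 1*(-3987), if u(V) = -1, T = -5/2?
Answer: 7999/2 ≈ 3999.5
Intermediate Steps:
T = -5/2 (T = -5*½ = -5/2 ≈ -2.5000)
(5*T)*u(-4) - 1*(-3987) = (5*(-5/2))*(-1) - 1*(-3987) = -25/2*(-1) + 3987 = 25/2 + 3987 = 7999/2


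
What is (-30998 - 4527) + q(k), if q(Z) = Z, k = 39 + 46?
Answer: -35440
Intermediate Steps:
k = 85
(-30998 - 4527) + q(k) = (-30998 - 4527) + 85 = -35525 + 85 = -35440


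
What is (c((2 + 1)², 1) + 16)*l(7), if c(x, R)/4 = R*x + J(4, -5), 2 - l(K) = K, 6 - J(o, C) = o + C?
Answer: -400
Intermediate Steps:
J(o, C) = 6 - C - o (J(o, C) = 6 - (o + C) = 6 - (C + o) = 6 + (-C - o) = 6 - C - o)
l(K) = 2 - K
c(x, R) = 28 + 4*R*x (c(x, R) = 4*(R*x + (6 - 1*(-5) - 1*4)) = 4*(R*x + (6 + 5 - 4)) = 4*(R*x + 7) = 4*(7 + R*x) = 28 + 4*R*x)
(c((2 + 1)², 1) + 16)*l(7) = ((28 + 4*1*(2 + 1)²) + 16)*(2 - 1*7) = ((28 + 4*1*3²) + 16)*(2 - 7) = ((28 + 4*1*9) + 16)*(-5) = ((28 + 36) + 16)*(-5) = (64 + 16)*(-5) = 80*(-5) = -400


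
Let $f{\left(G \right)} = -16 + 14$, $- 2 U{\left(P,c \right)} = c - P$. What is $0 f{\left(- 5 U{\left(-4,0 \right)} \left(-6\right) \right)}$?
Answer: $0$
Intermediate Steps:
$U{\left(P,c \right)} = \frac{P}{2} - \frac{c}{2}$ ($U{\left(P,c \right)} = - \frac{c - P}{2} = \frac{P}{2} - \frac{c}{2}$)
$f{\left(G \right)} = -2$
$0 f{\left(- 5 U{\left(-4,0 \right)} \left(-6\right) \right)} = 0 \left(-2\right) = 0$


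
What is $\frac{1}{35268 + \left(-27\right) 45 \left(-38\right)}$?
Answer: $\frac{1}{81438} \approx 1.2279 \cdot 10^{-5}$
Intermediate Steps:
$\frac{1}{35268 + \left(-27\right) 45 \left(-38\right)} = \frac{1}{35268 - -46170} = \frac{1}{35268 + 46170} = \frac{1}{81438}$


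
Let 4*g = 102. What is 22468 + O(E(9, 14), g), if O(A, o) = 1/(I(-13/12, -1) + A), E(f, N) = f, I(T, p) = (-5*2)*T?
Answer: 2673698/119 ≈ 22468.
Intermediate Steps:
g = 51/2 (g = (¼)*102 = 51/2 ≈ 25.500)
I(T, p) = -10*T
O(A, o) = 1/(65/6 + A) (O(A, o) = 1/(-(-130)/12 + A) = 1/(-10*(-13/12) + A) = 1/(65/6 + A))
22468 + O(E(9, 14), g) = 22468 + 6/(65 + 6*9) = 22468 + 6/(65 + 54) = 22468 + 6/119 = 2673698/119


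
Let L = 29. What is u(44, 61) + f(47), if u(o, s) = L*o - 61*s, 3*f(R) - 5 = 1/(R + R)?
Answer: -229673/94 ≈ -2443.3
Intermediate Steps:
f(R) = 5/3 + 1/(6*R) (f(R) = 5/3 + 1/(3*(R + R)) = 5/3 + 1/(3*((2*R))) = 5/3 + (1/(2*R))/3 = 5/3 + 1/(6*R))
u(o, s) = -61*s + 29*o (u(o, s) = 29*o - 61*s = -61*s + 29*o)
u(44, 61) + f(47) = (-61*61 + 29*44) + (1/6)*(1 + 10*47)/47 = (-3721 + 1276) + (1/6)*(1/47)*(1 + 470) = -2445 + (1/6)*(1/47)*471 = -2445 + 157/94 = -229673/94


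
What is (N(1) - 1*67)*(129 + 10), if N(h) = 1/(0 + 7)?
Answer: -65052/7 ≈ -9293.1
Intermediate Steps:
N(h) = ⅐ (N(h) = 1/7 = ⅐)
(N(1) - 1*67)*(129 + 10) = (⅐ - 1*67)*(129 + 10) = (⅐ - 67)*139 = -468/7*139 = -65052/7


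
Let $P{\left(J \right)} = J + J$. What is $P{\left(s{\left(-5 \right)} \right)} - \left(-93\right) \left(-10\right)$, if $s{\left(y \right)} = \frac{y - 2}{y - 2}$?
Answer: $-928$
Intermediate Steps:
$s{\left(y \right)} = 1$ ($s{\left(y \right)} = \frac{-2 + y}{-2 + y} = 1$)
$P{\left(J \right)} = 2 J$
$P{\left(s{\left(-5 \right)} \right)} - \left(-93\right) \left(-10\right) = 2 \cdot 1 - \left(-93\right) \left(-10\right) = 2 - 930 = -928$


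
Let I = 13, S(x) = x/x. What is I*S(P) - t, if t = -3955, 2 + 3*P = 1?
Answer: 3968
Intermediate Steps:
P = -1/3 (P = -2/3 + (1/3)*1 = -2/3 + 1/3 = -1/3 ≈ -0.33333)
S(x) = 1
I*S(P) - t = 13*1 - 1*(-3955) = 13 + 3955 = 3968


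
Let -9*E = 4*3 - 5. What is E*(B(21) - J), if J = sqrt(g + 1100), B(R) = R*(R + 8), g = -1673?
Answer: -1421/3 + 7*I*sqrt(573)/9 ≈ -473.67 + 18.618*I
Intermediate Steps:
B(R) = R*(8 + R)
J = I*sqrt(573) (J = sqrt(-1673 + 1100) = sqrt(-573) = I*sqrt(573) ≈ 23.937*I)
E = -7/9 (E = -(4*3 - 5)/9 = -(12 - 5)/9 = -1/9*7 = -7/9 ≈ -0.77778)
E*(B(21) - J) = -7*(21*(8 + 21) - I*sqrt(573))/9 = -7*(21*29 - I*sqrt(573))/9 = -7*(609 - I*sqrt(573))/9 = -1421/3 + 7*I*sqrt(573)/9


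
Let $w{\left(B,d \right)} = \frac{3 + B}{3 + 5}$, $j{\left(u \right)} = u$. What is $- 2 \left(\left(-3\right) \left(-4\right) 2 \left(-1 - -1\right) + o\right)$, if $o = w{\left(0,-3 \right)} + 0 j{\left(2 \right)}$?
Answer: $- \frac{3}{4} \approx -0.75$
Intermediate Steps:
$w{\left(B,d \right)} = \frac{3}{8} + \frac{B}{8}$ ($w{\left(B,d \right)} = \frac{3 + B}{8} = \left(3 + B\right) \frac{1}{8} = \frac{3}{8} + \frac{B}{8}$)
$o = \frac{3}{8}$ ($o = \left(\frac{3}{8} + \frac{1}{8} \cdot 0\right) + 0 \cdot 2 = \left(\frac{3}{8} + 0\right) + 0 = \frac{3}{8} + 0 = \frac{3}{8} \approx 0.375$)
$- 2 \left(\left(-3\right) \left(-4\right) 2 \left(-1 - -1\right) + o\right) = - 2 \left(\left(-3\right) \left(-4\right) 2 \left(-1 - -1\right) + \frac{3}{8}\right) = - 2 \left(12 \cdot 2 \left(-1 + 1\right) + \frac{3}{8}\right) = - 2 \left(12 \cdot 2 \cdot 0 + \frac{3}{8}\right) = - 2 \left(12 \cdot 0 + \frac{3}{8}\right) = - 2 \left(0 + \frac{3}{8}\right) = \left(-2\right) \frac{3}{8} = - \frac{3}{4}$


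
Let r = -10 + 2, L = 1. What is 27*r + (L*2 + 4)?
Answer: -210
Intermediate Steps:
r = -8
27*r + (L*2 + 4) = 27*(-8) + (1*2 + 4) = -216 + (2 + 4) = -216 + 6 = -210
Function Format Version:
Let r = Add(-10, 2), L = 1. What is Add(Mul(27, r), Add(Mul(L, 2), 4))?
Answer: -210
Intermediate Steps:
r = -8
Add(Mul(27, r), Add(Mul(L, 2), 4)) = Add(Mul(27, -8), Add(Mul(1, 2), 4)) = Add(-216, Add(2, 4)) = Add(-216, 6) = -210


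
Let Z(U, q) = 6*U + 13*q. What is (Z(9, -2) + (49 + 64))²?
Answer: 19881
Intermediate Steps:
(Z(9, -2) + (49 + 64))² = ((6*9 + 13*(-2)) + (49 + 64))² = ((54 - 26) + 113)² = (28 + 113)² = 141² = 19881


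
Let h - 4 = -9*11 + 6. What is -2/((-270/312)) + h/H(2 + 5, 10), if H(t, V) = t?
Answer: -3277/315 ≈ -10.403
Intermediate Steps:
h = -89 (h = 4 + (-9*11 + 6) = 4 + (-99 + 6) = 4 - 93 = -89)
-2/((-270/312)) + h/H(2 + 5, 10) = -2/((-270/312)) - 89/(2 + 5) = -2/((-270*1/312)) - 89/7 = -2/(-45/52) - 89*⅐ = -2*(-52/45) - 89/7 = 104/45 - 89/7 = -3277/315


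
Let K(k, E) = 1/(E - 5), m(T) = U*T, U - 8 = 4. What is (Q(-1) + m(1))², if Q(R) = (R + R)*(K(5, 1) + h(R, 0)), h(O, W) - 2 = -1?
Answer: 441/4 ≈ 110.25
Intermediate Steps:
U = 12 (U = 8 + 4 = 12)
h(O, W) = 1 (h(O, W) = 2 - 1 = 1)
m(T) = 12*T
K(k, E) = 1/(-5 + E)
Q(R) = 3*R/2 (Q(R) = (R + R)*(1/(-5 + 1) + 1) = (2*R)*(1/(-4) + 1) = (2*R)*(-¼ + 1) = (2*R)*(¾) = 3*R/2)
(Q(-1) + m(1))² = ((3/2)*(-1) + 12*1)² = (-3/2 + 12)² = (21/2)² = 441/4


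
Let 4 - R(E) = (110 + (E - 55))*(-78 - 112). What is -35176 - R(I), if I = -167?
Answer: -13900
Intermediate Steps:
R(E) = 10454 + 190*E (R(E) = 4 - (110 + (E - 55))*(-78 - 112) = 4 - (110 + (-55 + E))*(-190) = 4 - (55 + E)*(-190) = 4 - (-10450 - 190*E) = 4 + (10450 + 190*E) = 10454 + 190*E)
-35176 - R(I) = -35176 - (10454 + 190*(-167)) = -35176 - (10454 - 31730) = -35176 - 1*(-21276) = -35176 + 21276 = -13900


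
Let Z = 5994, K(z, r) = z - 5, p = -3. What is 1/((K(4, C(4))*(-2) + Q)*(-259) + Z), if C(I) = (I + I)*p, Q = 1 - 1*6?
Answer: 1/6771 ≈ 0.00014769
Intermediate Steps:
Q = -5 (Q = 1 - 6 = -5)
C(I) = -6*I (C(I) = (I + I)*(-3) = (2*I)*(-3) = -6*I)
K(z, r) = -5 + z
1/((K(4, C(4))*(-2) + Q)*(-259) + Z) = 1/(((-5 + 4)*(-2) - 5)*(-259) + 5994) = 1/((-1*(-2) - 5)*(-259) + 5994) = 1/((2 - 5)*(-259) + 5994) = 1/(-3*(-259) + 5994) = 1/(777 + 5994) = 1/6771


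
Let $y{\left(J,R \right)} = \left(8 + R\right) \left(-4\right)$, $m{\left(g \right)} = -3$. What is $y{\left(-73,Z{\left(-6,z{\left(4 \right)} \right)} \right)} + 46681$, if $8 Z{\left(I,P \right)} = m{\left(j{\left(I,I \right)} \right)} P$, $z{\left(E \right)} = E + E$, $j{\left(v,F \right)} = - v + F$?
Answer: $46661$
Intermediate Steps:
$j{\left(v,F \right)} = F - v$
$z{\left(E \right)} = 2 E$
$Z{\left(I,P \right)} = - \frac{3 P}{8}$ ($Z{\left(I,P \right)} = \frac{\left(-3\right) P}{8} = - \frac{3 P}{8}$)
$y{\left(J,R \right)} = -32 - 4 R$
$y{\left(-73,Z{\left(-6,z{\left(4 \right)} \right)} \right)} + 46681 = \left(-32 - 4 \left(- \frac{3 \cdot 2 \cdot 4}{8}\right)\right) + 46681 = \left(-32 - 4 \left(\left(- \frac{3}{8}\right) 8\right)\right) + 46681 = \left(-32 - -12\right) + 46681 = \left(-32 + 12\right) + 46681 = -20 + 46681 = 46661$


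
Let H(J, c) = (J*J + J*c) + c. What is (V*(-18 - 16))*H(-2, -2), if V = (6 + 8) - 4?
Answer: -2040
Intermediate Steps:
V = 10 (V = 14 - 4 = 10)
H(J, c) = c + J² + J*c (H(J, c) = (J² + J*c) + c = c + J² + J*c)
(V*(-18 - 16))*H(-2, -2) = (10*(-18 - 16))*(-2 + (-2)² - 2*(-2)) = (10*(-34))*(-2 + 4 + 4) = -340*6 = -2040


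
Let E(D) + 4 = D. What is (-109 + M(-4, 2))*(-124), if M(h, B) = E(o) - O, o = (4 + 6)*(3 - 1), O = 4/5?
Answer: 58156/5 ≈ 11631.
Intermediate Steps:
O = 4/5 (O = 4*(1/5) = 4/5 ≈ 0.80000)
o = 20 (o = 10*2 = 20)
E(D) = -4 + D
M(h, B) = 76/5 (M(h, B) = (-4 + 20) - 1*4/5 = 16 - 4/5 = 76/5)
(-109 + M(-4, 2))*(-124) = (-109 + 76/5)*(-124) = -469/5*(-124) = 58156/5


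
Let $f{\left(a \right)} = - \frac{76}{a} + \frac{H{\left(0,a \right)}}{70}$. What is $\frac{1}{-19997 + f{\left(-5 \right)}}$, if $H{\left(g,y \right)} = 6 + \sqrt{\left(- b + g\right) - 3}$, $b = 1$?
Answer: $- \frac{24477600}{489104409601} - \frac{35 i}{489104409601} \approx -5.0046 \cdot 10^{-5} - 7.1559 \cdot 10^{-11} i$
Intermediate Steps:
$H{\left(g,y \right)} = 6 + \sqrt{-4 + g}$ ($H{\left(g,y \right)} = 6 + \sqrt{\left(\left(-1\right) 1 + g\right) - 3} = 6 + \sqrt{\left(-1 + g\right) - 3} = 6 + \sqrt{-4 + g}$)
$f{\left(a \right)} = \frac{3}{35} - \frac{76}{a} + \frac{i}{35}$ ($f{\left(a \right)} = - \frac{76}{a} + \frac{6 + \sqrt{-4 + 0}}{70} = - \frac{76}{a} + \left(6 + \sqrt{-4}\right) \frac{1}{70} = - \frac{76}{a} + \left(6 + 2 i\right) \frac{1}{70} = - \frac{76}{a} + \left(\frac{3}{35} + \frac{i}{35}\right) = \frac{3}{35} - \frac{76}{a} + \frac{i}{35}$)
$\frac{1}{-19997 + f{\left(-5 \right)}} = \frac{1}{-19997 + \frac{-2660 - 5 \left(3 + i\right)}{35 \left(-5\right)}} = \frac{1}{-19997 + \frac{1}{35} \left(- \frac{1}{5}\right) \left(-2660 - \left(15 + 5 i\right)\right)} = \frac{1}{-19997 + \frac{1}{35} \left(- \frac{1}{5}\right) \left(-2675 - 5 i\right)} = \frac{1}{-19997 + \left(\frac{107}{7} + \frac{i}{35}\right)} = \frac{1}{- \frac{139872}{7} + \frac{i}{35}} = \frac{1225 \left(- \frac{139872}{7} - \frac{i}{35}\right)}{489104409601}$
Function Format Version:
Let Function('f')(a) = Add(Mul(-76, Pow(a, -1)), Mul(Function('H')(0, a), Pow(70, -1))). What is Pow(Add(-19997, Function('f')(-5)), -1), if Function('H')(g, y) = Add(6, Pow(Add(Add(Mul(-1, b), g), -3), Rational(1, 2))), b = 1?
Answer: Add(Rational(-24477600, 489104409601), Mul(Rational(-35, 489104409601), I)) ≈ Add(-5.0046e-5, Mul(-7.1559e-11, I))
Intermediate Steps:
Function('H')(g, y) = Add(6, Pow(Add(-4, g), Rational(1, 2))) (Function('H')(g, y) = Add(6, Pow(Add(Add(Mul(-1, 1), g), -3), Rational(1, 2))) = Add(6, Pow(Add(Add(-1, g), -3), Rational(1, 2))) = Add(6, Pow(Add(-4, g), Rational(1, 2))))
Function('f')(a) = Add(Rational(3, 35), Mul(-76, Pow(a, -1)), Mul(Rational(1, 35), I)) (Function('f')(a) = Add(Mul(-76, Pow(a, -1)), Mul(Add(6, Pow(Add(-4, 0), Rational(1, 2))), Pow(70, -1))) = Add(Mul(-76, Pow(a, -1)), Mul(Add(6, Pow(-4, Rational(1, 2))), Rational(1, 70))) = Add(Mul(-76, Pow(a, -1)), Mul(Add(6, Mul(2, I)), Rational(1, 70))) = Add(Mul(-76, Pow(a, -1)), Add(Rational(3, 35), Mul(Rational(1, 35), I))) = Add(Rational(3, 35), Mul(-76, Pow(a, -1)), Mul(Rational(1, 35), I)))
Pow(Add(-19997, Function('f')(-5)), -1) = Pow(Add(-19997, Mul(Rational(1, 35), Pow(-5, -1), Add(-2660, Mul(-5, Add(3, I))))), -1) = Pow(Add(-19997, Mul(Rational(1, 35), Rational(-1, 5), Add(-2660, Add(-15, Mul(-5, I))))), -1) = Pow(Add(-19997, Mul(Rational(1, 35), Rational(-1, 5), Add(-2675, Mul(-5, I)))), -1) = Pow(Add(-19997, Add(Rational(107, 7), Mul(Rational(1, 35), I))), -1) = Pow(Add(Rational(-139872, 7), Mul(Rational(1, 35), I)), -1) = Mul(Rational(1225, 489104409601), Add(Rational(-139872, 7), Mul(Rational(-1, 35), I)))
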